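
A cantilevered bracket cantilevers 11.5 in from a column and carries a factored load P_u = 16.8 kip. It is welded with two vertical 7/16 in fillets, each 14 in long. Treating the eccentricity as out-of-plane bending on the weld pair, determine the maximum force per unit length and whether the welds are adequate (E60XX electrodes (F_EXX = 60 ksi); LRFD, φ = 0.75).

L_w = 2 × 14 = 28 in; section modulus (unit throat) S = 2 × L²/6 = 65.33 in².
Direct shear f_v = P/L_w = 16.8/28 = 0.6 kip/in.
Moment M = P × e = 16.8 × 11.5 = 193.2 kip·in; bending f_b = M/S = 2.957 kip/in.
f_max = √(f_v² + f_b²) = √(0.6² + 2.957²) = 3.017 kip/in.
φr_n = 0.75 × 0.6 × 60 × (0.707 × 0.4375) = 8.351 kip/in → adequate.

f_max ≈ 3.02 kip/in; adequate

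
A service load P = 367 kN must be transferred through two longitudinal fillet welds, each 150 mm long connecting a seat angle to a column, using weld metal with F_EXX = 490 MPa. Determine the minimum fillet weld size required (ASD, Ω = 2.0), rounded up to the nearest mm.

Total weld length L = 300 mm.
Required throat t_e = P × Ω / (0.6 F_EXX × L) = 367 × 2.0 / (0.6 × 490 × 300 × 10⁻³) = 8.322 mm.
Required leg w = t_e / 0.707 = 11.77 mm → use 12 mm.

w = 12 mm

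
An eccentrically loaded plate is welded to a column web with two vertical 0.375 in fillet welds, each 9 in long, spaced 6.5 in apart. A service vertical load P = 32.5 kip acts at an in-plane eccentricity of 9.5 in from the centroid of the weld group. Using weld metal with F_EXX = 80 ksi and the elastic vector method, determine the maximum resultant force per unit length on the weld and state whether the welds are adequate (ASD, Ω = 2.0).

f_max ≈ 6.72 kip/in; NOT adequate

Total weld length L_w = 18 in. Treat welds as unit-width lines.
Polar moment about centroid: J = 2[d³/12 + d(b/2)²] = 2[9³/12 + 9×3.25²] = 311.6 in³.
Direct shear f_v = P/L_w = 32.5 / 18 = 1.806 kip/in (vertical).
Torsion M = P·e = 32.5 × 9.5 = 308.75 kip·in.
Critical point at (x, y) = (3.25, 4.5) from centroid. f_tx = M·y/J = 4.458 kip/in; f_ty = M·x/J = 3.22 kip/in.
Resultant f_max = √[f_tx² + (f_v + f_ty)²] = √[4.458² + (1.806 + 3.22)²] = 6.718 kip/in.
Capacity per unit length: r_n/Ω = (1/2.0) × 0.6 × 80 × (0.707 × 0.375) = 6.363 kip/in.
6.718 > 6.363 → NOT adequate.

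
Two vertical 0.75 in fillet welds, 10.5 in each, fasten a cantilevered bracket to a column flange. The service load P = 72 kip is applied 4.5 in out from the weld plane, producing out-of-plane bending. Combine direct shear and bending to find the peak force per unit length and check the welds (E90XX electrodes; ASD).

E90XX → F_EXX = 90 ksi.
L_w = 2 × 10.5 = 21 in; section modulus (unit throat) S = 2 × L²/6 = 36.75 in².
Direct shear f_v = P/L_w = 72/21 = 3.429 kip/in.
Moment M = P × e = 72 × 4.5 = 324 kip·in; bending f_b = M/S = 8.816 kip/in.
f_max = √(f_v² + f_b²) = √(3.429² + 8.816²) = 9.46 kip/in.
r_n/Ω = (1/2.0) × 0.6 × 90 × (0.707 × 0.75) = 14.32 kip/in → adequate.

f_max ≈ 9.46 kip/in; adequate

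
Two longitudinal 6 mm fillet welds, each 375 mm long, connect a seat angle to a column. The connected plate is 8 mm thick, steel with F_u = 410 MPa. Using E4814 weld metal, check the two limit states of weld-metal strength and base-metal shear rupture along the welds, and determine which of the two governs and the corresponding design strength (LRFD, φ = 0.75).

φR_n ≈ 687 kN (weld metal governs)

E48XX → F_EXX = 480 MPa.
t_e = 0.707 × 6 = 4.242 mm; L = 750 mm.
Weld metal: φR_n = 0.75 × 0.6 × 480 × 4.242 × 750 × 10⁻³ = 687.2 kN.
Base metal (shear rupture): φR_n = 0.75 × 0.6 × 410 × 8 × 750 × 10⁻³ = 1107 kN.
Governing: weld metal.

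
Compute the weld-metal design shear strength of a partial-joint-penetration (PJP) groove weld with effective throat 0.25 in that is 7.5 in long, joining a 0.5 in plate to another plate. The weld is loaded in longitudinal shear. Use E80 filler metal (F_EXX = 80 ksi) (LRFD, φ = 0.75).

φR_n ≈ 67.5 kips

Effective throat (given) t_e = 0.25 in.
A_we = 0.25 × 7.5 = 1.875 in².
F_nw = 0.6 F_EXX = 48 ksi.
φR_n = 0.75 × 48 × 1.875 = 67.5 kips.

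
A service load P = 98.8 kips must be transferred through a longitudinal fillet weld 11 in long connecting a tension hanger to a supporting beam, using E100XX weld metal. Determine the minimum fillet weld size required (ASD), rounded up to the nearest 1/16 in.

E100XX → F_EXX = 100 ksi.
Total weld length L = 11 in.
Required throat t_e = P × Ω / (0.6 F_EXX × L) = 98.8 × 2.0 / (0.6 × 100 × 11) = 0.2994 in.
Required leg w = t_e / 0.707 = 0.4235 in → use 7/16 in.

w = 7/16 in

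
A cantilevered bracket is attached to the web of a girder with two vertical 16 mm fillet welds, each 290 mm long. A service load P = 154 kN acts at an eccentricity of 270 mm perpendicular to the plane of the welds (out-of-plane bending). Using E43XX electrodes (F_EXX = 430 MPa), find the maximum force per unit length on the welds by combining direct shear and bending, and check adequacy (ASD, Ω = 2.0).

f_max ≈ 1510 N/mm; NOT adequate

L_w = 2 × 290 = 580 mm; section modulus (unit throat) S = 2 × L²/6 = 28030 mm².
Direct shear f_v = P/L_w = 154×10³/580 = 265.5 N/mm.
Moment M = P × e = 154×10³ × 270 = 41580000 N·mm; bending f_b = M/S = 1483 N/mm.
f_max = √(f_v² + f_b²) = √(265.5² + 1483²) = 1507 N/mm.
r_n/Ω = (1/2.0) × 0.6 × 430 × (0.707 × 16) = 1459 N/mm → NOT adequate.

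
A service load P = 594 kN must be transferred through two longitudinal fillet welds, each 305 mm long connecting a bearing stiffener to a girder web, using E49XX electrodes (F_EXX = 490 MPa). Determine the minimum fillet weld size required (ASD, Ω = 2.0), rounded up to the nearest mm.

Total weld length L = 610 mm.
Required throat t_e = P × Ω / (0.6 F_EXX × L) = 594 × 2.0 / (0.6 × 490 × 610 × 10⁻³) = 6.624 mm.
Required leg w = t_e / 0.707 = 9.37 mm → use 10 mm.

w = 10 mm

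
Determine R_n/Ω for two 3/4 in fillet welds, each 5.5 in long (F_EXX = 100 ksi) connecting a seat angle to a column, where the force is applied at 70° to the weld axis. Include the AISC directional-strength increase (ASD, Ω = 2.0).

R_n/Ω ≈ 255 kips

t_e = 0.707 × 0.75 = 0.5302 in; A_we = 0.5302 × 11 = 5.833 in².
Directional factor: 1.0 + 0.5 sin^1.5(70°) = 1.455.
F_nw = 0.6 × 100 × 1.455 = 87.33 ksi.
R_n/Ω = (87.33 × 5.833) / 2.0 = 254.7 kips.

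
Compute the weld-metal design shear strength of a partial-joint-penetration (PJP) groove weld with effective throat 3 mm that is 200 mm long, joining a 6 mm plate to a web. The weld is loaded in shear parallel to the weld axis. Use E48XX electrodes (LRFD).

E48XX → F_EXX = 480 MPa.
Effective throat (given) t_e = 3 mm.
A_we = 3 × 200 = 600 mm².
F_nw = 0.6 F_EXX = 288 MPa.
φR_n = 0.75 × 288 × 600 × 10⁻³ = 129.6 kN.

φR_n ≈ 130 kN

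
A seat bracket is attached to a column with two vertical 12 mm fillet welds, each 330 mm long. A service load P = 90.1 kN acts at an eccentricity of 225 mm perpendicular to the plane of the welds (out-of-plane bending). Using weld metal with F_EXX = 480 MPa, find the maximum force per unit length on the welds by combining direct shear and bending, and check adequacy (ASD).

L_w = 2 × 330 = 660 mm; section modulus (unit throat) S = 2 × L²/6 = 36300 mm².
Direct shear f_v = P/L_w = 90.1×10³/660 = 136.5 N/mm.
Moment M = P × e = 90.1×10³ × 225 = 20272000 N·mm; bending f_b = M/S = 558.5 N/mm.
f_max = √(f_v² + f_b²) = √(136.5² + 558.5²) = 574.9 N/mm.
r_n/Ω = (1/2.0) × 0.6 × 480 × (0.707 × 12) = 1222 N/mm → adequate.

f_max ≈ 575 N/mm; adequate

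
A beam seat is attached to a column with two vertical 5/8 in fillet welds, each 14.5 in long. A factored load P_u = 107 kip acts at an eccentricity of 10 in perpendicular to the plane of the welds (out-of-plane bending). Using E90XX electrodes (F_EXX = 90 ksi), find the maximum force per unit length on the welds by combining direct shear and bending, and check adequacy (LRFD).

f_max ≈ 15.7 kip/in; adequate

L_w = 2 × 14.5 = 29 in; section modulus (unit throat) S = 2 × L²/6 = 70.08 in².
Direct shear f_v = P/L_w = 107/29 = 3.69 kip/in.
Moment M = P × e = 107 × 10 = 1070 kip·in; bending f_b = M/S = 15.27 kip/in.
f_max = √(f_v² + f_b²) = √(3.69² + 15.27²) = 15.71 kip/in.
φr_n = 0.75 × 0.6 × 90 × (0.707 × 0.625) = 17.9 kip/in → adequate.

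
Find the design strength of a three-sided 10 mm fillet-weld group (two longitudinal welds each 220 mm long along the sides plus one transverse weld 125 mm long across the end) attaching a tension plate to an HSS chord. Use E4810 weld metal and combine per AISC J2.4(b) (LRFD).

φR_n ≈ 863 kN

E48XX → F_EXX = 480 MPa.
t_e = 0.707 × 10 = 7.07 mm.
R_nwl = 0.6 × 480 × 7.07 × 440 × 10⁻³ = 895.9 kN (longitudinal, 2 welds).
R_nwt = 0.6 × 480 × 7.07 × 125 × 10⁻³ = 254.5 kN (transverse, base value).
(i) R_nwl + R_nwt = 1150 kN; (ii) 0.85 R_nwl + 1.5 R_nwt = 1143 kN.
R_n = max = 1150 kN [governs: (i)]; φR_n = 862.8 kN.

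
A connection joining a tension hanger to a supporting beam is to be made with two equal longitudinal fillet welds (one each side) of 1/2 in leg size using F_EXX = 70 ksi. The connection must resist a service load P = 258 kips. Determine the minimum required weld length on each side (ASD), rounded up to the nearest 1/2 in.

Throat t_e = 0.707 × 0.5 = 0.3535 in.
r_n/Ω = (0.6 × 70 × 0.3535) / 2.0 = 7.423 kip/in.
L_req = P / (r_n/Ω) = 258 / 7.423 = 34.75 in total.
Per side: 34.75 / 2 = 17.38 in.
Round up → use L = 17.5 in on each side.

L = 17.5 in on each side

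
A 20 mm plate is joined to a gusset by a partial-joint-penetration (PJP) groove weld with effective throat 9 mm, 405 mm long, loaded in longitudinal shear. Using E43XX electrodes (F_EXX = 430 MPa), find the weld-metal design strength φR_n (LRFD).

φR_n ≈ 705 kN

Effective throat (given) t_e = 9 mm.
A_we = 9 × 405 = 3645 mm².
F_nw = 0.6 F_EXX = 258 MPa.
φR_n = 0.75 × 258 × 3645 × 10⁻³ = 705.3 kN.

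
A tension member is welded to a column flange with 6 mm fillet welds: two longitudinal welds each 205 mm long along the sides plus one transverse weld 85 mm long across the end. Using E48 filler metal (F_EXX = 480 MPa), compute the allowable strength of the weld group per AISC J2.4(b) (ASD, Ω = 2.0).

R_n/Ω ≈ 302 kN

t_e = 0.707 × 6 = 4.242 mm.
R_nwl = 0.6 × 480 × 4.242 × 410 × 10⁻³ = 500.9 kN (longitudinal, 2 welds).
R_nwt = 0.6 × 480 × 4.242 × 85 × 10⁻³ = 103.8 kN (transverse, base value).
(i) R_nwl + R_nwt = 604.7 kN; (ii) 0.85 R_nwl + 1.5 R_nwt = 581.5 kN.
R_n = max = 604.7 kN [governs: (i)]; R_n/Ω = 302.4 kN.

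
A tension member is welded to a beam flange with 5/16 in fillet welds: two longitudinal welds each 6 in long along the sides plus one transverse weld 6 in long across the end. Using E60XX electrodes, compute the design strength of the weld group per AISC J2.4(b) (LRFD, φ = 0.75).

E60XX → F_EXX = 60 ksi.
t_e = 0.707 × 0.3125 = 0.2209 in.
R_nwl = 0.6 × 60 × 0.2209 × 12 = 95.44 kips (longitudinal, 2 welds).
R_nwt = 0.6 × 60 × 0.2209 × 6 = 47.72 kips (transverse, base value).
(i) R_nwl + R_nwt = 143.2 kips; (ii) 0.85 R_nwl + 1.5 R_nwt = 152.7 kips.
R_n = max = 152.7 kips [governs: (ii)]; φR_n = 114.5 kips.

φR_n ≈ 115 kips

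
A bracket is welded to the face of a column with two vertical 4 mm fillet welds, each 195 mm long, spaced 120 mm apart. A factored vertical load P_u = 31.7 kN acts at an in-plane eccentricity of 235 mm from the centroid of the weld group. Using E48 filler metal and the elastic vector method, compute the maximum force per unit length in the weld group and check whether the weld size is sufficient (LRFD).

E48XX → F_EXX = 480 MPa.
Total weld length L_w = 390 mm. Treat welds as unit-width lines.
Polar moment about centroid: J = 2[d³/12 + d(b/2)²] = 2[195³/12 + 195×60²] = 2640000 mm³.
Direct shear f_v = P/L_w = 31.7×10³ / 390 = 81.28 N/mm (vertical).
Torsion M = P·e = 31.7×10³ × 235 = 7449500 N·mm.
Critical point at (x, y) = (60, 97.5) from centroid. f_tx = M·y/J = 275.1 N/mm; f_ty = M·x/J = 169.3 N/mm.
Resultant f_max = √[f_tx² + (f_v + f_ty)²] = √[275.1² + (81.28 + 169.3)²] = 372.2 N/mm.
Capacity per unit length: φr_n = 0.75 × 0.6 × 480 × (0.707 × 4) = 610.8 N/mm.
372.2 ≤ 610.8 → adequate.

f_max ≈ 372 N/mm; adequate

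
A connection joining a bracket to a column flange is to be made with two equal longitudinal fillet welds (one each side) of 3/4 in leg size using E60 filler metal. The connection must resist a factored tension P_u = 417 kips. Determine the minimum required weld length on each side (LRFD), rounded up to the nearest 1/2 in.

E60XX → F_EXX = 60 ksi.
Throat t_e = 0.707 × 0.75 = 0.5302 in.
φr_n = 0.75 × 0.6 × 60 × 0.5302 = 14.32 kips/in.
L_req = P_u / φr_n = 417 / 14.32 = 29.13 in total.
Per side: 29.13 / 2 = 14.56 in.
Round up → use L = 15 in on each side.

L = 15 in on each side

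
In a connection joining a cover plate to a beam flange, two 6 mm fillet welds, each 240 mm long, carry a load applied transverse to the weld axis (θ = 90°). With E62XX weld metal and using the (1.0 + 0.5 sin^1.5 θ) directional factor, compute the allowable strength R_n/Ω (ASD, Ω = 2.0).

R_n/Ω ≈ 568 kN

E62XX → F_EXX = 620 MPa.
t_e = 0.707 × 6 = 4.242 mm; A_we = 4.242 × 480 = 2036 mm².
Directional factor: 1.0 + 0.5 sin^1.5(90°) = 1.5.
F_nw = 0.6 × 620 × 1.5 = 558 MPa.
R_n/Ω = (558 × 2036) / 2.0 × 10⁻³ = 568.1 kN.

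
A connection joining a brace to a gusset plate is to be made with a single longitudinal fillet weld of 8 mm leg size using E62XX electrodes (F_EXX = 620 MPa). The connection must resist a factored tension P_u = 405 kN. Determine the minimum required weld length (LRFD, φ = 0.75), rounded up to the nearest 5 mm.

Throat t_e = 0.707 × 8 = 5.656 mm.
φr_n = 0.75 × 0.6 × 620 × 5.656 × 10⁻³ = 1.578 kN/mm.
L_req = P_u / φr_n = 405 / 1.578 = 256.7 mm total.
Round up → use L = 260 mm.

L = 260 mm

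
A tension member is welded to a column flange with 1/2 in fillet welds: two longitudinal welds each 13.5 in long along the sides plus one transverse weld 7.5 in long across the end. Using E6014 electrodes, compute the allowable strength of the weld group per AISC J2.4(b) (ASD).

E60XX → F_EXX = 60 ksi.
t_e = 0.707 × 0.5 = 0.3535 in.
R_nwl = 0.6 × 60 × 0.3535 × 27 = 343.6 kips (longitudinal, 2 welds).
R_nwt = 0.6 × 60 × 0.3535 × 7.5 = 95.44 kips (transverse, base value).
(i) R_nwl + R_nwt = 439 kips; (ii) 0.85 R_nwl + 1.5 R_nwt = 435.2 kips.
R_n = max = 439 kips [governs: (i)]; R_n/Ω = 219.5 kips.

R_n/Ω ≈ 220 kips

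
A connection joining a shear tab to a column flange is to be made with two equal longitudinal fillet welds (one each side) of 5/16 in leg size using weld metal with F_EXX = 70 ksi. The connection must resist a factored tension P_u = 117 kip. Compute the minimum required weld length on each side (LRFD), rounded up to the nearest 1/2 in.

Throat t_e = 0.707 × 0.3125 = 0.2209 in.
φr_n = 0.75 × 0.6 × 70 × 0.2209 = 6.96 kip/in.
L_req = P_u / φr_n = 117 / 6.96 = 16.81 in total.
Per side: 16.81 / 2 = 8.406 in.
Round up → use L = 8.5 in on each side.

L = 8.5 in on each side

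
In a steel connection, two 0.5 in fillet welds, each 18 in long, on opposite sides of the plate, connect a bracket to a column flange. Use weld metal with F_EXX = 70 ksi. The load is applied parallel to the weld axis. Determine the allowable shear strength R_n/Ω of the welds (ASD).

R_n/Ω ≈ 267 kips

Effective throat t_e = 0.707 × 0.5 = 0.3535 in.
Total length L = 36 in; A_we = 0.3535 × 36 = 12.73 in².
F_nw = 0.6 F_EXX = 0.6 × 70 = 42 ksi.
R_n = 42 × 12.73 = 534.5 kips; R_n/Ω = 534.5/2.0 = 267.2 kips.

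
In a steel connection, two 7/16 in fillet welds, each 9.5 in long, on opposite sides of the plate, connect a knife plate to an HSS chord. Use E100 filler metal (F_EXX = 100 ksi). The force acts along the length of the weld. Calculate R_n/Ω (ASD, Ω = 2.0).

Effective throat t_e = 0.707 × 0.4375 = 0.3093 in.
Total length L = 19 in; A_we = 0.3093 × 19 = 5.877 in².
F_nw = 0.6 F_EXX = 0.6 × 100 = 60 ksi.
R_n = 60 × 5.877 = 352.6 kip; R_n/Ω = 352.6/2.0 = 176.3 kip.

R_n/Ω ≈ 176 kip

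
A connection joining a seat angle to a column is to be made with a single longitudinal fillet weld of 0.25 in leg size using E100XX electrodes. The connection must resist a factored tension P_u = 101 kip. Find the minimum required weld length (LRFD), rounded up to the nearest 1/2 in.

E100XX → F_EXX = 100 ksi.
Throat t_e = 0.707 × 0.25 = 0.1767 in.
φr_n = 0.75 × 0.6 × 100 × 0.1767 = 7.954 kip/in.
L_req = P_u / φr_n = 101 / 7.954 = 12.7 in total.
Round up → use L = 13 in.

L = 13 in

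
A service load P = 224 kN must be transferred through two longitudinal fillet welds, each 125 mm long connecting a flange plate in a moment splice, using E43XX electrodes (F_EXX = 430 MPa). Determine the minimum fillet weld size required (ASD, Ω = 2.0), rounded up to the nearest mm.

w = 10 mm

Total weld length L = 250 mm.
Required throat t_e = P × Ω / (0.6 F_EXX × L) = 224 × 2.0 / (0.6 × 430 × 250 × 10⁻³) = 6.946 mm.
Required leg w = t_e / 0.707 = 9.824 mm → use 10 mm.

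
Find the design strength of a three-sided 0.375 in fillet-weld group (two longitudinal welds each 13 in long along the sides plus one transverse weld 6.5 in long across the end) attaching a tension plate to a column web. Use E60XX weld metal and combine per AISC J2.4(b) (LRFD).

E60XX → F_EXX = 60 ksi.
t_e = 0.707 × 0.375 = 0.2651 in.
R_nwl = 0.6 × 60 × 0.2651 × 26 = 248.2 kip (longitudinal, 2 welds).
R_nwt = 0.6 × 60 × 0.2651 × 6.5 = 62.04 kip (transverse, base value).
(i) R_nwl + R_nwt = 310.2 kip; (ii) 0.85 R_nwl + 1.5 R_nwt = 304 kip.
R_n = max = 310.2 kip [governs: (i)]; φR_n = 232.6 kip.

φR_n ≈ 233 kip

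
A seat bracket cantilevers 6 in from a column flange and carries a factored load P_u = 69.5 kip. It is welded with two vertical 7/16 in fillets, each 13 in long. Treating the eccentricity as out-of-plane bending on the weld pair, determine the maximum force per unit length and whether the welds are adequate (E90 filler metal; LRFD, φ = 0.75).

E90XX → F_EXX = 90 ksi.
L_w = 2 × 13 = 26 in; section modulus (unit throat) S = 2 × L²/6 = 56.33 in².
Direct shear f_v = P/L_w = 69.5/26 = 2.673 kip/in.
Moment M = P × e = 69.5 × 6 = 417 kip·in; bending f_b = M/S = 7.402 kip/in.
f_max = √(f_v² + f_b²) = √(2.673² + 7.402²) = 7.87 kip/in.
φr_n = 0.75 × 0.6 × 90 × (0.707 × 0.4375) = 12.53 kip/in → adequate.

f_max ≈ 7.87 kip/in; adequate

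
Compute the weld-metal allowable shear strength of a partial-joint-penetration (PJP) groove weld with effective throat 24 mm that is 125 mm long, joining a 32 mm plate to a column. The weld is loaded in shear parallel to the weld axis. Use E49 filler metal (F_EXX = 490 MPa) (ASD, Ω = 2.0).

Effective throat (given) t_e = 24 mm.
A_we = 24 × 125 = 3000 mm².
F_nw = 0.6 F_EXX = 294 MPa.
R_n/Ω = (294 × 3000) / 2.0 × 10⁻³ = 441 kN.

R_n/Ω ≈ 441 kN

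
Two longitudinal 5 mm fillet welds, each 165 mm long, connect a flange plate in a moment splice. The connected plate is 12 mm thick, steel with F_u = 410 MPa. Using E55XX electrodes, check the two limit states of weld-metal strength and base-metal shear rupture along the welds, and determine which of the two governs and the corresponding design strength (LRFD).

φR_n ≈ 289 kN (weld metal governs)

E55XX → F_EXX = 550 MPa.
t_e = 0.707 × 5 = 3.535 mm; L = 330 mm.
Weld metal: φR_n = 0.75 × 0.6 × 550 × 3.535 × 330 × 10⁻³ = 288.7 kN.
Base metal (shear rupture): φR_n = 0.75 × 0.6 × 410 × 12 × 330 × 10⁻³ = 730.6 kN.
Governing: weld metal.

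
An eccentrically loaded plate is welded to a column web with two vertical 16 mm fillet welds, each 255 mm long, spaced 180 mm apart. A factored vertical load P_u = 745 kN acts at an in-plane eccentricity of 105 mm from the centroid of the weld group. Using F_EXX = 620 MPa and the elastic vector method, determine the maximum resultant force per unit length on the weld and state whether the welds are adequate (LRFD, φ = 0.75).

f_max ≈ 2870 N/mm; adequate

Total weld length L_w = 510 mm. Treat welds as unit-width lines.
Polar moment about centroid: J = 2[d³/12 + d(b/2)²] = 2[255³/12 + 255×90²] = 6895000 mm³.
Direct shear f_v = P/L_w = 745×10³ / 510 = 1461 N/mm (vertical).
Torsion M = P·e = 745×10³ × 105 = 78225000 N·mm.
Critical point at (x, y) = (90, 127.5) from centroid. f_tx = M·y/J = 1447 N/mm; f_ty = M·x/J = 1021 N/mm.
Resultant f_max = √[f_tx² + (f_v + f_ty)²] = √[1447² + (1461 + 1021)²] = 2873 N/mm.
Capacity per unit length: φr_n = 0.75 × 0.6 × 620 × (0.707 × 16) = 3156 N/mm.
2873 ≤ 3156 → adequate.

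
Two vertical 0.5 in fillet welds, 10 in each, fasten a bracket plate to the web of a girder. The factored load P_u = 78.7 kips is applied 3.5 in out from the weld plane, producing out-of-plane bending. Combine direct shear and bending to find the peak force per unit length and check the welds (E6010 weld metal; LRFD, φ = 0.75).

E60XX → F_EXX = 60 ksi.
L_w = 2 × 10 = 20 in; section modulus (unit throat) S = 2 × L²/6 = 33.33 in².
Direct shear f_v = P/L_w = 78.7/20 = 3.935 kip/in.
Moment M = P × e = 78.7 × 3.5 = 275.45 kip·in; bending f_b = M/S = 8.263 kip/in.
f_max = √(f_v² + f_b²) = √(3.935² + 8.263²) = 9.153 kip/in.
φr_n = 0.75 × 0.6 × 60 × (0.707 × 0.5) = 9.544 kip/in → adequate.

f_max ≈ 9.15 kip/in; adequate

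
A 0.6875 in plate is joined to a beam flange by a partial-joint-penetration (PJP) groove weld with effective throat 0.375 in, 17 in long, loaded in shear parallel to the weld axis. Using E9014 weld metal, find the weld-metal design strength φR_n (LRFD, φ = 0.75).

φR_n ≈ 258 kips

E90XX → F_EXX = 90 ksi.
Effective throat (given) t_e = 0.375 in.
A_we = 0.375 × 17 = 6.375 in².
F_nw = 0.6 F_EXX = 54 ksi.
φR_n = 0.75 × 54 × 6.375 = 258.2 kips.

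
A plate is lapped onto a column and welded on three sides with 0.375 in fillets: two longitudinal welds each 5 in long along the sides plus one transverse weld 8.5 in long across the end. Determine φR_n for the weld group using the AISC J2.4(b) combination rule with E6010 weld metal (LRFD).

E60XX → F_EXX = 60 ksi.
t_e = 0.707 × 0.375 = 0.2651 in.
R_nwl = 0.6 × 60 × 0.2651 × 10 = 95.44 kip (longitudinal, 2 welds).
R_nwt = 0.6 × 60 × 0.2651 × 8.5 = 81.13 kip (transverse, base value).
(i) R_nwl + R_nwt = 176.6 kip; (ii) 0.85 R_nwl + 1.5 R_nwt = 202.8 kip.
R_n = max = 202.8 kip [governs: (ii)]; φR_n = 152.1 kip.

φR_n ≈ 152 kip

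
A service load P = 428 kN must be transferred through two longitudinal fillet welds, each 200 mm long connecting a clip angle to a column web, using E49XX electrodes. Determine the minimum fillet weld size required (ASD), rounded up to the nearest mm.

w = 11 mm

E49XX → F_EXX = 490 MPa.
Total weld length L = 400 mm.
Required throat t_e = P × Ω / (0.6 F_EXX × L) = 428 × 2.0 / (0.6 × 490 × 400 × 10⁻³) = 7.279 mm.
Required leg w = t_e / 0.707 = 10.3 mm → use 11 mm.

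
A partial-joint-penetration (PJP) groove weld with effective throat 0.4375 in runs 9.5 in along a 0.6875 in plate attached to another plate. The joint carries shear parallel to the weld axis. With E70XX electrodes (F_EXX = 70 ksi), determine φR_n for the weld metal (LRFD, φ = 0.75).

Effective throat (given) t_e = 0.4375 in.
A_we = 0.4375 × 9.5 = 4.156 in².
F_nw = 0.6 F_EXX = 42 ksi.
φR_n = 0.75 × 42 × 4.156 = 130.9 kips.

φR_n ≈ 131 kips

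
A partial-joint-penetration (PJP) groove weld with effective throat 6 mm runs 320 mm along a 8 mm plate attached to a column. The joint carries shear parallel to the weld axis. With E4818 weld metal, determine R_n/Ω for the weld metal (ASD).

E48XX → F_EXX = 480 MPa.
Effective throat (given) t_e = 6 mm.
A_we = 6 × 320 = 1920 mm².
F_nw = 0.6 F_EXX = 288 MPa.
R_n/Ω = (288 × 1920) / 2.0 × 10⁻³ = 276.5 kN.

R_n/Ω ≈ 276 kN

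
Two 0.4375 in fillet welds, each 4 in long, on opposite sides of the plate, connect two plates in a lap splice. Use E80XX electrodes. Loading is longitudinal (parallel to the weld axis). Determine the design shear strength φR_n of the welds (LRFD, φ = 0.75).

E80XX → F_EXX = 80 ksi.
Effective throat t_e = 0.707 × 0.4375 = 0.3093 in.
Total length L = 8 in; A_we = 0.3093 × 8 = 2.474 in².
F_nw = 0.6 F_EXX = 0.6 × 80 = 48 ksi.
φR_n = 0.75 × 48 × 2.474 = 89.08 kip.

φR_n ≈ 89.1 kip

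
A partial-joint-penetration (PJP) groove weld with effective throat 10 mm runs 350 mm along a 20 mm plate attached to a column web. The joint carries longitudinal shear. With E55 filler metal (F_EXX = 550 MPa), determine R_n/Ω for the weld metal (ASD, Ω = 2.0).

R_n/Ω ≈ 578 kN

Effective throat (given) t_e = 10 mm.
A_we = 10 × 350 = 3500 mm².
F_nw = 0.6 F_EXX = 330 MPa.
R_n/Ω = (330 × 3500) / 2.0 × 10⁻³ = 577.5 kN.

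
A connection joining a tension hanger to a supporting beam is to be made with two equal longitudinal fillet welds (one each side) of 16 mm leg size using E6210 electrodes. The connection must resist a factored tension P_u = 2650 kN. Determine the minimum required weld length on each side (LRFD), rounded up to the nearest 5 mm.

E62XX → F_EXX = 620 MPa.
Throat t_e = 0.707 × 16 = 11.31 mm.
φr_n = 0.75 × 0.6 × 620 × 11.31 × 10⁻³ = 3.156 kN/mm.
L_req = P_u / φr_n = 2650 / 3.156 = 839.7 mm total.
Per side: 839.7 / 2 = 419.8 mm.
Round up → use L = 420 mm on each side.

L = 420 mm on each side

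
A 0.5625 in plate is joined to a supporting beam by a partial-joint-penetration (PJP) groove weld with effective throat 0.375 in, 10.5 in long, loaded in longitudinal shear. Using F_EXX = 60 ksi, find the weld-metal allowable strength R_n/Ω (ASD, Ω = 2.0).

Effective throat (given) t_e = 0.375 in.
A_we = 0.375 × 10.5 = 3.938 in².
F_nw = 0.6 F_EXX = 36 ksi.
R_n/Ω = (36 × 3.938) / 2.0 = 70.88 kips.

R_n/Ω ≈ 70.9 kips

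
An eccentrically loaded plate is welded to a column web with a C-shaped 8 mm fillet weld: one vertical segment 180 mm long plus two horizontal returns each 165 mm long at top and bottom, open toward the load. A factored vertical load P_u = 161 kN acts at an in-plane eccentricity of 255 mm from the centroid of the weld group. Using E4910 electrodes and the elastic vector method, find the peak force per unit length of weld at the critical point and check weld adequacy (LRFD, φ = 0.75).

E49XX → F_EXX = 490 MPa.
Total weld length L_w = 510 mm. Treat welds as unit-width lines.
Centroid: x̄ = 2×165×82.5 / 510 = 53.38 mm from the vertical weld.
Polar moment about centroid: J = I_x + I_y = [180³/12 + 2×165×90²] + [180×53.38² + 2(165³/12 + 165×29.12²)] = 4700000 mm³.
Direct shear f_v = P/L_w = 161×10³ / 510 = 315.7 N/mm (vertical).
Torsion M = P·e = 161×10³ × 255 = 41055000 N·mm.
Critical point at (x, y) = (111.6, 90) from centroid. f_tx = M·y/J = 786.1 N/mm; f_ty = M·x/J = 974.9 N/mm.
Resultant f_max = √[f_tx² + (f_v + f_ty)²] = √[786.1² + (315.7 + 974.9)²] = 1511 N/mm.
Capacity per unit length: φr_n = 0.75 × 0.6 × 490 × (0.707 × 8) = 1247 N/mm.
1511 > 1247 → NOT adequate.

f_max ≈ 1510 N/mm; NOT adequate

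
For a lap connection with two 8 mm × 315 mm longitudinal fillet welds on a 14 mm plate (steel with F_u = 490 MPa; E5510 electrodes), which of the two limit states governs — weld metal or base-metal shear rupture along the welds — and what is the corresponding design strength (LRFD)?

E55XX → F_EXX = 550 MPa.
t_e = 0.707 × 8 = 5.656 mm; L = 630 mm.
Weld metal: φR_n = 0.75 × 0.6 × 550 × 5.656 × 630 × 10⁻³ = 881.9 kN.
Base metal (shear rupture): φR_n = 0.75 × 0.6 × 490 × 14 × 630 × 10⁻³ = 1945 kN.
Governing: weld metal.

φR_n ≈ 882 kN (weld metal governs)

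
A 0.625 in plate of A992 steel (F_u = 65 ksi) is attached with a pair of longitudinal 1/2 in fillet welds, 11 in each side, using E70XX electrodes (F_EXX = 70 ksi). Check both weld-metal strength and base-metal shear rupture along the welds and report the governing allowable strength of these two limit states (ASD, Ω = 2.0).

R_n/Ω ≈ 163 kip (weld metal governs)

t_e = 0.707 × 0.5 = 0.3535 in; L = 22 in.
Weld metal: R_n/Ω = (1/2.0) × 0.6 × 70 × 0.3535 × 22 = 163.3 kip.
Base metal (shear rupture): R_n/Ω = (1/2.0) × 0.6 × 65 × 0.625 × 22 = 268.1 kip.
Governing: weld metal.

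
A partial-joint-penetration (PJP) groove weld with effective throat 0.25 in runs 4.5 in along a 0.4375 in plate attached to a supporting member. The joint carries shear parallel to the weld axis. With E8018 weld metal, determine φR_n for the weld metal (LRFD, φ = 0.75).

E80XX → F_EXX = 80 ksi.
Effective throat (given) t_e = 0.25 in.
A_we = 0.25 × 4.5 = 1.125 in².
F_nw = 0.6 F_EXX = 48 ksi.
φR_n = 0.75 × 48 × 1.125 = 40.5 kips.

φR_n ≈ 40.5 kips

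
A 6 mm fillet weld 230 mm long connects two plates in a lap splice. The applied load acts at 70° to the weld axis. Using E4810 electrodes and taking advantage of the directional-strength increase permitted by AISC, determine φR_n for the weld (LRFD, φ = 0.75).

φR_n ≈ 307 kN

E48XX → F_EXX = 480 MPa.
t_e = 0.707 × 6 = 4.242 mm; A_we = 4.242 × 230 = 975.7 mm².
Directional factor: 1.0 + 0.5 sin^1.5(70°) = 1.455.
F_nw = 0.6 × 480 × 1.455 = 419.2 MPa.
φR_n = 0.75 × 419.2 × 975.7 × 10⁻³ = 306.7 kN.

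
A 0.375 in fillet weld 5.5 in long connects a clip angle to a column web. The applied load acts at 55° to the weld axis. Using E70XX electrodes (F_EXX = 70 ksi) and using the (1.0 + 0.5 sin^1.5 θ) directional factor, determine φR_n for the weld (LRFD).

φR_n ≈ 63 kip

t_e = 0.707 × 0.375 = 0.2651 in; A_we = 0.2651 × 5.5 = 1.458 in².
Directional factor: 1.0 + 0.5 sin^1.5(55°) = 1.371.
F_nw = 0.6 × 70 × 1.371 = 57.57 ksi.
φR_n = 0.75 × 57.57 × 1.458 = 62.96 kip.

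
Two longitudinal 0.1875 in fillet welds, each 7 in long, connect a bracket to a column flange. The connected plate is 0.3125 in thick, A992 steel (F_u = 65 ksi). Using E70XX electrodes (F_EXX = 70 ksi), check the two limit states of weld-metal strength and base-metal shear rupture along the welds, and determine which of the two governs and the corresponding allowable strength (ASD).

R_n/Ω ≈ 39 kip (weld metal governs)

t_e = 0.707 × 0.1875 = 0.1326 in; L = 14 in.
Weld metal: R_n/Ω = (1/2.0) × 0.6 × 70 × 0.1326 × 14 = 38.97 kip.
Base metal (shear rupture): R_n/Ω = (1/2.0) × 0.6 × 65 × 0.3125 × 14 = 85.31 kip.
Governing: weld metal.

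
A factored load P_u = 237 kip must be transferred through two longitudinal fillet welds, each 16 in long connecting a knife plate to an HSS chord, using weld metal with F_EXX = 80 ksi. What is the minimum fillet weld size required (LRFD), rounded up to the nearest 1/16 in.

w = 5/16 in

Total weld length L = 32 in.
Required throat t_e = P_u / (φ × 0.6 F_EXX × L) = 237 / (0.75 × 0.6 × 80 × 32) = 0.2057 in.
Required leg w = t_e / 0.707 = 0.291 in → use 5/16 in.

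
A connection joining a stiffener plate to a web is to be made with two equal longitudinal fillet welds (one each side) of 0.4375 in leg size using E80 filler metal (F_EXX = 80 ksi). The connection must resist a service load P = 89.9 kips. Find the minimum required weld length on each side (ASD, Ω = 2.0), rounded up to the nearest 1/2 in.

L = 6.5 in on each side

Throat t_e = 0.707 × 0.4375 = 0.3093 in.
r_n/Ω = (0.6 × 80 × 0.3093) / 2.0 = 7.423 kip/in.
L_req = P / (r_n/Ω) = 89.9 / 7.423 = 12.11 in total.
Per side: 12.11 / 2 = 6.055 in.
Round up → use L = 6.5 in on each side.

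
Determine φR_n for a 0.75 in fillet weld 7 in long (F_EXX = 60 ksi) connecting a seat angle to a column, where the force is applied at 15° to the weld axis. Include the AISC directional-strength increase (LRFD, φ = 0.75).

t_e = 0.707 × 0.75 = 0.5302 in; A_we = 0.5302 × 7 = 3.712 in².
Directional factor: 1.0 + 0.5 sin^1.5(15°) = 1.066.
F_nw = 0.6 × 60 × 1.066 = 38.37 ksi.
φR_n = 0.75 × 38.37 × 3.712 = 106.8 kips.

φR_n ≈ 107 kips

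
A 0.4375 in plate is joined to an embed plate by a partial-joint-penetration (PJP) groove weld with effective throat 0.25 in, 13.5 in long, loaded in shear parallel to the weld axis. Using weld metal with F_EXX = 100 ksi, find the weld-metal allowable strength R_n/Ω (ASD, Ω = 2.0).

R_n/Ω ≈ 101 kips

Effective throat (given) t_e = 0.25 in.
A_we = 0.25 × 13.5 = 3.375 in².
F_nw = 0.6 F_EXX = 60 ksi.
R_n/Ω = (60 × 3.375) / 2.0 = 101.2 kips.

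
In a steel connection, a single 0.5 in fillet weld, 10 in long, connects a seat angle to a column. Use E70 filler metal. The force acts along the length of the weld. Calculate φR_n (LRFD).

φR_n ≈ 111 kip

E70XX → F_EXX = 70 ksi.
Effective throat t_e = 0.707 × 0.5 = 0.3535 in.
Total length L = 10 in; A_we = 0.3535 × 10 = 3.535 in².
F_nw = 0.6 F_EXX = 0.6 × 70 = 42 ksi.
φR_n = 0.75 × 42 × 3.535 = 111.4 kip.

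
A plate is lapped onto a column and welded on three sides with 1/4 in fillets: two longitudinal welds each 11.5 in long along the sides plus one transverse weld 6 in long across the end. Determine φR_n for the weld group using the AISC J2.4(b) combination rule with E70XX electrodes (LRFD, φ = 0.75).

E70XX → F_EXX = 70 ksi.
t_e = 0.707 × 0.25 = 0.1767 in.
R_nwl = 0.6 × 70 × 0.1767 × 23 = 170.7 kips (longitudinal, 2 welds).
R_nwt = 0.6 × 70 × 0.1767 × 6 = 44.54 kips (transverse, base value).
(i) R_nwl + R_nwt = 215.3 kips; (ii) 0.85 R_nwl + 1.5 R_nwt = 211.9 kips.
R_n = max = 215.3 kips [governs: (i)]; φR_n = 161.5 kips.

φR_n ≈ 161 kips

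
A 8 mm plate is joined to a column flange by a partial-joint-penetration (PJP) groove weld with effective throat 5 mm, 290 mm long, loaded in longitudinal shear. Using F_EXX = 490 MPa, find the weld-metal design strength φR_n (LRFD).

φR_n ≈ 320 kN

Effective throat (given) t_e = 5 mm.
A_we = 5 × 290 = 1450 mm².
F_nw = 0.6 F_EXX = 294 MPa.
φR_n = 0.75 × 294 × 1450 × 10⁻³ = 319.7 kN.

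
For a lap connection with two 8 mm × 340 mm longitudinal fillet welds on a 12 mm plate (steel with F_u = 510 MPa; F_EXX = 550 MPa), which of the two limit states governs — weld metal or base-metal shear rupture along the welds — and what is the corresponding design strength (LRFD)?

t_e = 0.707 × 8 = 5.656 mm; L = 680 mm.
Weld metal: φR_n = 0.75 × 0.6 × 550 × 5.656 × 680 × 10⁻³ = 951.9 kN.
Base metal (shear rupture): φR_n = 0.75 × 0.6 × 510 × 12 × 680 × 10⁻³ = 1873 kN.
Governing: weld metal.

φR_n ≈ 952 kN (weld metal governs)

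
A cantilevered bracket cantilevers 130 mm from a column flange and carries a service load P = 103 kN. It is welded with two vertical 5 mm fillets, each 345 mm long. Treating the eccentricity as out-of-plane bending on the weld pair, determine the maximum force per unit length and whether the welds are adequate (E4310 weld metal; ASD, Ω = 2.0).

f_max ≈ 369 N/mm; adequate

E43XX → F_EXX = 430 MPa.
L_w = 2 × 345 = 690 mm; section modulus (unit throat) S = 2 × L²/6 = 39680 mm².
Direct shear f_v = P/L_w = 103×10³/690 = 149.3 N/mm.
Moment M = P × e = 103×10³ × 130 = 13390000 N·mm; bending f_b = M/S = 337.5 N/mm.
f_max = √(f_v² + f_b²) = √(149.3² + 337.5²) = 369 N/mm.
r_n/Ω = (1/2.0) × 0.6 × 430 × (0.707 × 5) = 456 N/mm → adequate.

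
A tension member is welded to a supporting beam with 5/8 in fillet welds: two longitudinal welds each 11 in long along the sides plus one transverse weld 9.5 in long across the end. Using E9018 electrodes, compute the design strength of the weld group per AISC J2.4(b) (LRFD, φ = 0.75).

E90XX → F_EXX = 90 ksi.
t_e = 0.707 × 0.625 = 0.4419 in.
R_nwl = 0.6 × 90 × 0.4419 × 22 = 524.9 kip (longitudinal, 2 welds).
R_nwt = 0.6 × 90 × 0.4419 × 9.5 = 226.7 kip (transverse, base value).
(i) R_nwl + R_nwt = 751.6 kip; (ii) 0.85 R_nwl + 1.5 R_nwt = 786.2 kip.
R_n = max = 786.2 kip [governs: (ii)]; φR_n = 589.7 kip.

φR_n ≈ 590 kip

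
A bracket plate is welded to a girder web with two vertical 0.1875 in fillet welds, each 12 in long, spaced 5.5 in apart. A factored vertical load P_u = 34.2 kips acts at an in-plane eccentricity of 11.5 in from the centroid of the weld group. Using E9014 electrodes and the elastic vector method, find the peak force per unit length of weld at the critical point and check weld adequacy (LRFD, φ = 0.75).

f_max ≈ 6.26 kip/in; NOT adequate

E90XX → F_EXX = 90 ksi.
Total weld length L_w = 24 in. Treat welds as unit-width lines.
Polar moment about centroid: J = 2[d³/12 + d(b/2)²] = 2[12³/12 + 12×2.75²] = 469.5 in³.
Direct shear f_v = P/L_w = 34.2 / 24 = 1.425 kip/in (vertical).
Torsion M = P·e = 34.2 × 11.5 = 393.3 kip·in.
Critical point at (x, y) = (2.75, 6) from centroid. f_tx = M·y/J = 5.026 kip/in; f_ty = M·x/J = 2.304 kip/in.
Resultant f_max = √[f_tx² + (f_v + f_ty)²] = √[5.026² + (1.425 + 2.304)²] = 6.258 kip/in.
Capacity per unit length: φr_n = 0.75 × 0.6 × 90 × (0.707 × 0.1875) = 5.369 kip/in.
6.258 > 5.369 → NOT adequate.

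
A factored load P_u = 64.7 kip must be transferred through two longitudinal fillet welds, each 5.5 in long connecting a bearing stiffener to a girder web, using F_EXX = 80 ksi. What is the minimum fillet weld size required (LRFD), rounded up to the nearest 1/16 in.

Total weld length L = 11 in.
Required throat t_e = P_u / (φ × 0.6 F_EXX × L) = 64.7 / (0.75 × 0.6 × 80 × 11) = 0.1634 in.
Required leg w = t_e / 0.707 = 0.2311 in → use 1/4 in.

w = 1/4 in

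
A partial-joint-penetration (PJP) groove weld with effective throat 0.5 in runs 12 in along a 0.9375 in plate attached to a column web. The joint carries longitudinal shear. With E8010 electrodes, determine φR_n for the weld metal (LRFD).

φR_n ≈ 216 kip

E80XX → F_EXX = 80 ksi.
Effective throat (given) t_e = 0.5 in.
A_we = 0.5 × 12 = 6 in².
F_nw = 0.6 F_EXX = 48 ksi.
φR_n = 0.75 × 48 × 6 = 216 kip.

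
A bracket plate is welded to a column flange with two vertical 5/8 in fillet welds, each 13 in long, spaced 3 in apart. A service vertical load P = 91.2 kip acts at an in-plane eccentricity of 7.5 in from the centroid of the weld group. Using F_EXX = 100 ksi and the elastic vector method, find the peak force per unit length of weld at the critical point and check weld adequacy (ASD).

f_max ≈ 12 kip/in; adequate

Total weld length L_w = 26 in. Treat welds as unit-width lines.
Polar moment about centroid: J = 2[d³/12 + d(b/2)²] = 2[13³/12 + 13×1.5²] = 424.7 in³.
Direct shear f_v = P/L_w = 91.2 / 26 = 3.508 kip/in (vertical).
Torsion M = P·e = 91.2 × 7.5 = 684 kip·in.
Critical point at (x, y) = (1.5, 6.5) from centroid. f_tx = M·y/J = 10.47 kip/in; f_ty = M·x/J = 2.416 kip/in.
Resultant f_max = √[f_tx² + (f_v + f_ty)²] = √[10.47² + (3.508 + 2.416)²] = 12.03 kip/in.
Capacity per unit length: r_n/Ω = (1/2.0) × 0.6 × 100 × (0.707 × 0.625) = 13.26 kip/in.
12.03 ≤ 13.26 → adequate.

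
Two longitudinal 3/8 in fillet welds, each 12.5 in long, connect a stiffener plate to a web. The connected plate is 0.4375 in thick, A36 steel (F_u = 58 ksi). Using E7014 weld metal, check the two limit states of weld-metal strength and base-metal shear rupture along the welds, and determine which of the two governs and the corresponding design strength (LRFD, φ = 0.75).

E70XX → F_EXX = 70 ksi.
t_e = 0.707 × 0.375 = 0.2651 in; L = 25 in.
Weld metal: φR_n = 0.75 × 0.6 × 70 × 0.2651 × 25 = 208.8 kip.
Base metal (shear rupture): φR_n = 0.75 × 0.6 × 58 × 0.4375 × 25 = 285.5 kip.
Governing: weld metal.

φR_n ≈ 209 kip (weld metal governs)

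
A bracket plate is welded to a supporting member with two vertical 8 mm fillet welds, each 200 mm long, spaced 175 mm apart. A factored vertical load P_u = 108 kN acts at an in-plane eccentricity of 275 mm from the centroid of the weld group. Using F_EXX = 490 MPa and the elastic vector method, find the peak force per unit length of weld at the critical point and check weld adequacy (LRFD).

f_max ≈ 1090 N/mm; adequate

Total weld length L_w = 400 mm. Treat welds as unit-width lines.
Polar moment about centroid: J = 2[d³/12 + d(b/2)²] = 2[200³/12 + 200×87.5²] = 4396000 mm³.
Direct shear f_v = P/L_w = 108×10³ / 400 = 270 N/mm (vertical).
Torsion M = P·e = 108×10³ × 275 = 29700000 N·mm.
Critical point at (x, y) = (87.5, 100) from centroid. f_tx = M·y/J = 675.6 N/mm; f_ty = M·x/J = 591.2 N/mm.
Resultant f_max = √[f_tx² + (f_v + f_ty)²] = √[675.6² + (270 + 591.2)²] = 1095 N/mm.
Capacity per unit length: φr_n = 0.75 × 0.6 × 490 × (0.707 × 8) = 1247 N/mm.
1095 ≤ 1247 → adequate.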